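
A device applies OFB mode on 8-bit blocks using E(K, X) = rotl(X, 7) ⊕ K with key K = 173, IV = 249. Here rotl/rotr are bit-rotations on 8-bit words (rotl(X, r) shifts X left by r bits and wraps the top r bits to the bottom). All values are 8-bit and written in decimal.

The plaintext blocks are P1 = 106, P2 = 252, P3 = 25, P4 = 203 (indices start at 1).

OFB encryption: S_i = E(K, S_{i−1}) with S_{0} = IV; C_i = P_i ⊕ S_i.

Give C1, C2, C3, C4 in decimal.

C1 = 59, C2 = 249, C3 = 54, C4 = 241

C1: S = E(K, 249) = 81; 106 ⊕ 81 = 59.
C2: S = E(K, 81) = 5; 252 ⊕ 5 = 249.
C3: S = E(K, 5) = 47; 25 ⊕ 47 = 54.
C4: S = E(K, 47) = 58; 203 ⊕ 58 = 241.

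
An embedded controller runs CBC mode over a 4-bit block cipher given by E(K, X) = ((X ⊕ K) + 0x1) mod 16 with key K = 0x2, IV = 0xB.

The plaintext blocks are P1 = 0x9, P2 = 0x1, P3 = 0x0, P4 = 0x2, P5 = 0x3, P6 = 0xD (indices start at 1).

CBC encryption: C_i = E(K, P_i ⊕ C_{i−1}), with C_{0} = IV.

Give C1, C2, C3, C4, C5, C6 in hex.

C1: P1 ⊕ 0xB = 0x2; E(K, 0x2) = 0x1.
C2: P2 ⊕ 0x1 = 0x0; E(K, 0x0) = 0x3.
C3: P3 ⊕ 0x3 = 0x3; E(K, 0x3) = 0x2.
C4: P4 ⊕ 0x2 = 0x0; E(K, 0x0) = 0x3.
C5: P5 ⊕ 0x3 = 0x0; E(K, 0x0) = 0x3.
C6: P6 ⊕ 0x3 = 0xE; E(K, 0xE) = 0xD.

C1 = 0x1, C2 = 0x3, C3 = 0x2, C4 = 0x3, C5 = 0x3, C6 = 0xD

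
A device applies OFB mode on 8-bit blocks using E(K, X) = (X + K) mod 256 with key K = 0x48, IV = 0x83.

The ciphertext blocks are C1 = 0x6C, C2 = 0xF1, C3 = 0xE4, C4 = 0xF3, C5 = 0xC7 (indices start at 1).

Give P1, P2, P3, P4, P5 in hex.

OFB decryption: S_i = E(K, S_{i−1}) with S_{0} = IV; P_i = C_i ⊕ S_i.
P1: S = E(K, 0x83) = 0xCB; 0x6C ⊕ 0xCB = 0xA7.
P2: S = E(K, 0xCB) = 0x13; 0xF1 ⊕ 0x13 = 0xE2.
P3: S = E(K, 0x13) = 0x5B; 0xE4 ⊕ 0x5B = 0xBF.
P4: S = E(K, 0x5B) = 0xA3; 0xF3 ⊕ 0xA3 = 0x50.
P5: S = E(K, 0xA3) = 0xEB; 0xC7 ⊕ 0xEB = 0x2C.

P1 = 0xA7, P2 = 0xE2, P3 = 0xBF, P4 = 0x50, P5 = 0x2C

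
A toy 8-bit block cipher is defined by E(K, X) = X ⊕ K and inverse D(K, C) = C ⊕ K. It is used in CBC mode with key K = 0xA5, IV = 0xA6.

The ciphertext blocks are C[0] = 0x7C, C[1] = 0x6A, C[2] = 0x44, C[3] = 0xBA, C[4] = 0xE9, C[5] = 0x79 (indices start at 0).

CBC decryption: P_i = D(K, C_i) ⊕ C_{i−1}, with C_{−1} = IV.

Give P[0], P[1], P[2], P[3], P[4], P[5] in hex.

P[0] = 0x7F, P[1] = 0xB3, P[2] = 0x8B, P[3] = 0x5B, P[4] = 0xF6, P[5] = 0x35

P[0]: D(K, 0x7C) = 0xD9; 0xD9 ⊕ 0xA6 = 0x7F.
P[1]: D(K, 0x6A) = 0xCF; 0xCF ⊕ 0x7C = 0xB3.
P[2]: D(K, 0x44) = 0xE1; 0xE1 ⊕ 0x6A = 0x8B.
P[3]: D(K, 0xBA) = 0x1F; 0x1F ⊕ 0x44 = 0x5B.
P[4]: D(K, 0xE9) = 0x4C; 0x4C ⊕ 0xBA = 0xF6.
P[5]: D(K, 0x79) = 0xDC; 0xDC ⊕ 0xE9 = 0x35.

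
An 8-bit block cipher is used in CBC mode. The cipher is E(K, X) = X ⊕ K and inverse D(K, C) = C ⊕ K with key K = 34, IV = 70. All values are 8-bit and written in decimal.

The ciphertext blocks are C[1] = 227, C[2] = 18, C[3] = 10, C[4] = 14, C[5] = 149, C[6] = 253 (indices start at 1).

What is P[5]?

CBC decryption: P_i = D(K, C_i) ⊕ C_{i−1}, with C_{0} = IV.
P[5]: D(K, 149) = 183; 183 ⊕ 14 = 185.

P[5] = 185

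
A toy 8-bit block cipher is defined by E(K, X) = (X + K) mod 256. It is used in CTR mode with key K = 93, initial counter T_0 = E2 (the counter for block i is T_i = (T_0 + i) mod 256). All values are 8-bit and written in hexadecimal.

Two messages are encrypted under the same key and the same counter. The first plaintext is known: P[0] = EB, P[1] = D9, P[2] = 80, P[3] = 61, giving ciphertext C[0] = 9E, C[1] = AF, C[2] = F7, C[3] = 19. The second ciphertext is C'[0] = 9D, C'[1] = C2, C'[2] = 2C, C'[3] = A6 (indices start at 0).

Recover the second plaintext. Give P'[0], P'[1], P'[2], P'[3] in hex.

In CTR with a reused counter, both messages share the same keystream S_i, so C_i ⊕ C'_i = P_i ⊕ P'_i and thus P'_i = P_i ⊕ C_i ⊕ C'_i.
P'[0]: EB ⊕ 9E ⊕ 9D = E8.
P'[1]: D9 ⊕ AF ⊕ C2 = B4.
P'[2]: 80 ⊕ F7 ⊕ 2C = 5B.
P'[3]: 61 ⊕ 19 ⊕ A6 = DE.

P'[0] = E8, P'[1] = B4, P'[2] = 5B, P'[3] = DE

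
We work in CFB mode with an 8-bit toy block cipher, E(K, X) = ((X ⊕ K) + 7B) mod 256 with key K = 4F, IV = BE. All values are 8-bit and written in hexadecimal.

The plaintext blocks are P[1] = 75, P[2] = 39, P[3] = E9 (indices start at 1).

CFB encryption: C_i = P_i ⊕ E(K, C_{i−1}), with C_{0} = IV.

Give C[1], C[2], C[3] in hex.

C[1] = 19, C[2] = E8, C[3] = CB

C[1]: E(K, BE) = 6C; 75 ⊕ 6C = 19.
C[2]: E(K, 19) = D1; 39 ⊕ D1 = E8.
C[3]: E(K, E8) = 22; E9 ⊕ 22 = CB.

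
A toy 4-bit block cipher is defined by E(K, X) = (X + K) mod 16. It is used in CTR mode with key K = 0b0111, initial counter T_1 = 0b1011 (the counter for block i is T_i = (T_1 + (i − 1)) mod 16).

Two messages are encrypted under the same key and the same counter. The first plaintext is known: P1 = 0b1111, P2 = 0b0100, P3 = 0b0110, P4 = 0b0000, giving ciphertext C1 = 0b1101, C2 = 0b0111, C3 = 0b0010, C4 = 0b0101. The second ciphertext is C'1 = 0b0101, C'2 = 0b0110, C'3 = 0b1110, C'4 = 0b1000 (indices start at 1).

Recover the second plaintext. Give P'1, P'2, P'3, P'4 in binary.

In CTR with a reused counter, both messages share the same keystream S_i, so C_i ⊕ C'_i = P_i ⊕ P'_i and thus P'_i = P_i ⊕ C_i ⊕ C'_i.
P'1: 0b1111 ⊕ 0b1101 ⊕ 0b0101 = 0b0111.
P'2: 0b0100 ⊕ 0b0111 ⊕ 0b0110 = 0b0101.
P'3: 0b0110 ⊕ 0b0010 ⊕ 0b1110 = 0b1010.
P'4: 0b0000 ⊕ 0b0101 ⊕ 0b1000 = 0b1101.

P'1 = 0b0111, P'2 = 0b0101, P'3 = 0b1010, P'4 = 0b1101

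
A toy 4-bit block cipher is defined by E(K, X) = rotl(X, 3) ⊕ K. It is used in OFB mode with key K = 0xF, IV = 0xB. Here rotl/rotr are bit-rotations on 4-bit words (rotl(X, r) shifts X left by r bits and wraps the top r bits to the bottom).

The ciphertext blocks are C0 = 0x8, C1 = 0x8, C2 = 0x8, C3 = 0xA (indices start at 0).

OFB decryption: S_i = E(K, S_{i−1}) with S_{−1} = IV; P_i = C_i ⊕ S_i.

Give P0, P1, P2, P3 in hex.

P0: S = E(K, 0xB) = 0x2; 0x8 ⊕ 0x2 = 0xA.
P1: S = E(K, 0x2) = 0xE; 0x8 ⊕ 0xE = 0x6.
P2: S = E(K, 0xE) = 0x8; 0x8 ⊕ 0x8 = 0x0.
P3: S = E(K, 0x8) = 0xB; 0xA ⊕ 0xB = 0x1.

P0 = 0xA, P1 = 0x6, P2 = 0x0, P3 = 0x1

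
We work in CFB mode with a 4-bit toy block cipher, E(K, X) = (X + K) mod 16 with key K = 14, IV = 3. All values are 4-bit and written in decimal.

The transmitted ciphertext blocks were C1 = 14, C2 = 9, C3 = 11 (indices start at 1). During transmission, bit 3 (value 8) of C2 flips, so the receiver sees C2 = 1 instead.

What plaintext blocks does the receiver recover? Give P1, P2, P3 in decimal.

CFB decryption: P_i = C_i ⊕ E(K, C_{i−1}), with C_{0} = IV.
Only C2 changed, to 1. In CFB, a change in C_i flips the same bit in P_i and garbles P_{i+1}. Decrypting the received ciphertext:
P1: E(K, 3) = 1; 14 ⊕ 1 = 15.
P2: E(K, 14) = 12; 1 ⊕ 12 = 13.
P3: E(K, 1) = 15; 11 ⊕ 15 = 4.
Blocks that differ from the original plaintext: P2, P3.

P1 = 15, P2 = 13, P3 = 4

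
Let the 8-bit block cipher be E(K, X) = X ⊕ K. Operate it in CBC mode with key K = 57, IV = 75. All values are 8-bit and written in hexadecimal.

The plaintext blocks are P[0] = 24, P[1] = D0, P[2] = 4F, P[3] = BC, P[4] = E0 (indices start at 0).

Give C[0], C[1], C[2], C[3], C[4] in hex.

C[0] = 06, C[1] = 81, C[2] = 99, C[3] = 72, C[4] = C5

CBC encryption: C_i = E(K, P_i ⊕ C_{i−1}), with C_{−1} = IV.
C[0]: P[0] ⊕ 75 = 51; E(K, 51) = 06.
C[1]: P[1] ⊕ 06 = D6; E(K, D6) = 81.
C[2]: P[2] ⊕ 81 = CE; E(K, CE) = 99.
C[3]: P[3] ⊕ 99 = 25; E(K, 25) = 72.
C[4]: P[4] ⊕ 72 = 92; E(K, 92) = C5.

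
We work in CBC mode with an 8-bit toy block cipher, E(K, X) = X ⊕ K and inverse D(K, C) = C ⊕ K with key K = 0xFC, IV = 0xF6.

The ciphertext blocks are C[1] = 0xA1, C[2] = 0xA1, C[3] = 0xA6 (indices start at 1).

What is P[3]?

CBC decryption: P_i = D(K, C_i) ⊕ C_{i−1}, with C_{0} = IV.
P[3]: D(K, 0xA6) = 0x5A; 0x5A ⊕ 0xA1 = 0xFB.

P[3] = 0xFB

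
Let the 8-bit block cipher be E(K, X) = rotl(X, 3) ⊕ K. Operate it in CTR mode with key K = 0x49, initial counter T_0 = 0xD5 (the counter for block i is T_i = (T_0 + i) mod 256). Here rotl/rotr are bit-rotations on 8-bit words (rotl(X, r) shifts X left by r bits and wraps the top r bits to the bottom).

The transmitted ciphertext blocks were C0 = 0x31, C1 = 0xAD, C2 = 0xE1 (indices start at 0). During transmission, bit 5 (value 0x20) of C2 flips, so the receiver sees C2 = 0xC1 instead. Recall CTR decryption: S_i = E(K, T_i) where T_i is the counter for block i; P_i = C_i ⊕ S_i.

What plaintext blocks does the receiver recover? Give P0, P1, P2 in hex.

P0 = 0xD6, P1 = 0x52, P2 = 0x36

Only C2 changed, to 0xC1. In CTR, a change in C_i flips the same bit in P_i only; the keystream is unaffected. Decrypting the received ciphertext:
P0: T = 0xD5, S = E(K, T) = 0xE7; 0x31 ⊕ 0xE7 = 0xD6.
P1: T = 0xD6, S = E(K, T) = 0xFF; 0xAD ⊕ 0xFF = 0x52.
P2: T = 0xD7, S = E(K, T) = 0xF7; 0xC1 ⊕ 0xF7 = 0x36.
Blocks that differ from the original plaintext: P2.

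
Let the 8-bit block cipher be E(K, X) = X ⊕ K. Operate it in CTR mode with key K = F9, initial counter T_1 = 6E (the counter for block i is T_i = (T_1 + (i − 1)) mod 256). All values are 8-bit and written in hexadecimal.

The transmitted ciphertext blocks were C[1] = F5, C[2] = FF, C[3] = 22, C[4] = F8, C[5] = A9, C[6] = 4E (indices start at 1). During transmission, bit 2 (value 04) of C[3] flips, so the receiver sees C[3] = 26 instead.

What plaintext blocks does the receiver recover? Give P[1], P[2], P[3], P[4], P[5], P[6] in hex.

CTR decryption: S_i = E(K, T_i) where T_i is the counter for block i; P_i = C_i ⊕ S_i.
Only C[3] changed, to 26. In CTR, a change in C_i flips the same bit in P_i only; the keystream is unaffected. Decrypting the received ciphertext:
P[1]: T = 6E, S = E(K, T) = 97; F5 ⊕ 97 = 62.
P[2]: T = 6F, S = E(K, T) = 96; FF ⊕ 96 = 69.
P[3]: T = 70, S = E(K, T) = 89; 26 ⊕ 89 = AF.
P[4]: T = 71, S = E(K, T) = 88; F8 ⊕ 88 = 70.
P[5]: T = 72, S = E(K, T) = 8B; A9 ⊕ 8B = 22.
P[6]: T = 73, S = E(K, T) = 8A; 4E ⊕ 8A = C4.
Blocks that differ from the original plaintext: P[3].

P[1] = 62, P[2] = 69, P[3] = AF, P[4] = 70, P[5] = 22, P[6] = C4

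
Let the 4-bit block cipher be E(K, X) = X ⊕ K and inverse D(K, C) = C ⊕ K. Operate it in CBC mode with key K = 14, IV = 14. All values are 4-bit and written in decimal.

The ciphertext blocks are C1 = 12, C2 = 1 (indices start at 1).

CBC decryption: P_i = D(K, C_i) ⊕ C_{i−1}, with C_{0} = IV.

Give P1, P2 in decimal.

P1 = 12, P2 = 3

P1: D(K, 12) = 2; 2 ⊕ 14 = 12.
P2: D(K, 1) = 15; 15 ⊕ 12 = 3.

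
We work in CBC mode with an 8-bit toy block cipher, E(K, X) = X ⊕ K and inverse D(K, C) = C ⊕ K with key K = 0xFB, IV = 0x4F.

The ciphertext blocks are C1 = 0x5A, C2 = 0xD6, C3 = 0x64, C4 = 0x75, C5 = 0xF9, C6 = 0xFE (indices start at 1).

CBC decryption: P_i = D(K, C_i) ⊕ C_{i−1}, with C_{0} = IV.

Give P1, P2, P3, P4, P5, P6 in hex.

P1: D(K, 0x5A) = 0xA1; 0xA1 ⊕ 0x4F = 0xEE.
P2: D(K, 0xD6) = 0x2D; 0x2D ⊕ 0x5A = 0x77.
P3: D(K, 0x64) = 0x9F; 0x9F ⊕ 0xD6 = 0x49.
P4: D(K, 0x75) = 0x8E; 0x8E ⊕ 0x64 = 0xEA.
P5: D(K, 0xF9) = 0x02; 0x02 ⊕ 0x75 = 0x77.
P6: D(K, 0xFE) = 0x05; 0x05 ⊕ 0xF9 = 0xFC.

P1 = 0xEE, P2 = 0x77, P3 = 0x49, P4 = 0xEA, P5 = 0x77, P6 = 0xFC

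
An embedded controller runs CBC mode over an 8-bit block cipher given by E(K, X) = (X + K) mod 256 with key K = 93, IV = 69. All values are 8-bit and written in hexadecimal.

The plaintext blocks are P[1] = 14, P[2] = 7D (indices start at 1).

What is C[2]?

CBC encryption: C_i = E(K, P_i ⊕ C_{i−1}), with C_{0} = IV.
C[1]: P[1] ⊕ 69 = 7D; E(K, 7D) = 10.
C[2]: P[2] ⊕ 10 = 6D; E(K, 6D) = 00.

C[2] = 00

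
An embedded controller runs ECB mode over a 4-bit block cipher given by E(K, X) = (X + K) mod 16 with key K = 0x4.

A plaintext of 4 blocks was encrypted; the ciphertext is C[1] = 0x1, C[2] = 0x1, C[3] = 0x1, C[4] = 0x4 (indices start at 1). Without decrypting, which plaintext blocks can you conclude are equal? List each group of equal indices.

ECB encrypts each block independently with the same key, so equal ciphertext blocks imply equal plaintext blocks.
C[1] = C[2] = C[3] = 0x1, so P[1] = P[2] = P[3].

P[1] = P[2] = P[3]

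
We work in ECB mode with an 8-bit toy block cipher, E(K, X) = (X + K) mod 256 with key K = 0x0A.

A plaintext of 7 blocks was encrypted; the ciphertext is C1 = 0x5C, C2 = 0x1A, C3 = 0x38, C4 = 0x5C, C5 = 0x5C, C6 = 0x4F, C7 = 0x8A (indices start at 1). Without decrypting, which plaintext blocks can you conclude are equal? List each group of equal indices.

ECB encrypts each block independently with the same key, so equal ciphertext blocks imply equal plaintext blocks.
C1 = C4 = C5 = 0x5C, so P1 = P4 = P5.

P1 = P4 = P5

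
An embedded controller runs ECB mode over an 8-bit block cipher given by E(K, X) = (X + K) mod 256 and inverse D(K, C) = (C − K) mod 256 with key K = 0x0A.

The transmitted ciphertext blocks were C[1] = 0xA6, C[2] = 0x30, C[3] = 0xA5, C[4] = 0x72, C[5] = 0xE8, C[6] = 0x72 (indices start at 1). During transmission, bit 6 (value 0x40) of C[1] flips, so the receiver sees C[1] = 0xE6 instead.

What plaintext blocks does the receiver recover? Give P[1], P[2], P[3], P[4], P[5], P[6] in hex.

P[1] = 0xDC, P[2] = 0x26, P[3] = 0x9B, P[4] = 0x68, P[5] = 0xDE, P[6] = 0x68

ECB decryption: P_i = D(K, C_i).
Only C[1] changed, to 0xE6. In ECB, a change in C_i affects only P_i. Decrypting the received ciphertext:
P[1]: D(K, 0xE6) = 0xDC.
P[2]: D(K, 0x30) = 0x26.
P[3]: D(K, 0xA5) = 0x9B.
P[4]: D(K, 0x72) = 0x68.
P[5]: D(K, 0xE8) = 0xDE.
P[6]: D(K, 0x72) = 0x68.
Blocks that differ from the original plaintext: P[1].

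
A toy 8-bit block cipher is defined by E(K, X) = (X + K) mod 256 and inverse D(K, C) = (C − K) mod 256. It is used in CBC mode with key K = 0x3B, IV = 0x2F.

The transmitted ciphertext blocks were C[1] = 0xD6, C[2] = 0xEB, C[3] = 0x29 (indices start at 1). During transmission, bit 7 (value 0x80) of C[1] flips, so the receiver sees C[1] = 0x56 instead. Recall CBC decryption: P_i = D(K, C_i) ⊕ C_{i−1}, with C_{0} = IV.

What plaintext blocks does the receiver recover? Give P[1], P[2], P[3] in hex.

P[1] = 0x34, P[2] = 0xE6, P[3] = 0x05

Only C[1] changed, to 0x56. In CBC, a change in C_i garbles P_i and flips the same bit in P_{i+1}. Decrypting the received ciphertext:
P[1]: D(K, 0x56) = 0x1B; 0x1B ⊕ 0x2F = 0x34.
P[2]: D(K, 0xEB) = 0xB0; 0xB0 ⊕ 0x56 = 0xE6.
P[3]: D(K, 0x29) = 0xEE; 0xEE ⊕ 0xEB = 0x05.
Blocks that differ from the original plaintext: P[1], P[2].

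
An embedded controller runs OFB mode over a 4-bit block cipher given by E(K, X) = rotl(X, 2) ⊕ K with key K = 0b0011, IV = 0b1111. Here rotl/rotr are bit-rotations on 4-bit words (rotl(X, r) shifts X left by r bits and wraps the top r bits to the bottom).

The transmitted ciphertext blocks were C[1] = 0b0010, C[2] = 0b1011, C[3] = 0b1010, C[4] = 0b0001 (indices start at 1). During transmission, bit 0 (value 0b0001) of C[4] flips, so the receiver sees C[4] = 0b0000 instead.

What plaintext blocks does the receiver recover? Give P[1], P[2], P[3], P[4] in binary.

P[1] = 0b1110, P[2] = 0b1011, P[3] = 0b1001, P[4] = 0b1111

OFB decryption: S_i = E(K, S_{i−1}) with S_{0} = IV; P_i = C_i ⊕ S_i.
Only C[4] changed, to 0b0000. In OFB, a change in C_i flips the same bit in P_i only; the keystream is unaffected. Decrypting the received ciphertext:
P[1]: S = E(K, 0b1111) = 0b1100; 0b0010 ⊕ 0b1100 = 0b1110.
P[2]: S = E(K, 0b1100) = 0b0000; 0b1011 ⊕ 0b0000 = 0b1011.
P[3]: S = E(K, 0b0000) = 0b0011; 0b1010 ⊕ 0b0011 = 0b1001.
P[4]: S = E(K, 0b0011) = 0b1111; 0b0000 ⊕ 0b1111 = 0b1111.
Blocks that differ from the original plaintext: P[4].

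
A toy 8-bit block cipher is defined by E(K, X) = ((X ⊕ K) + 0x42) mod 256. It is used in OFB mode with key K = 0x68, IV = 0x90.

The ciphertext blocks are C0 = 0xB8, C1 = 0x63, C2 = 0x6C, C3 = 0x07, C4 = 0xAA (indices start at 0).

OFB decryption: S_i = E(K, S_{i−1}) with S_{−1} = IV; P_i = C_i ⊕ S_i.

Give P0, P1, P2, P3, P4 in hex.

P0: S = E(K, 0x90) = 0x3A; 0xB8 ⊕ 0x3A = 0x82.
P1: S = E(K, 0x3A) = 0x94; 0x63 ⊕ 0x94 = 0xF7.
P2: S = E(K, 0x94) = 0x3E; 0x6C ⊕ 0x3E = 0x52.
P3: S = E(K, 0x3E) = 0x98; 0x07 ⊕ 0x98 = 0x9F.
P4: S = E(K, 0x98) = 0x32; 0xAA ⊕ 0x32 = 0x98.

P0 = 0x82, P1 = 0xF7, P2 = 0x52, P3 = 0x9F, P4 = 0x98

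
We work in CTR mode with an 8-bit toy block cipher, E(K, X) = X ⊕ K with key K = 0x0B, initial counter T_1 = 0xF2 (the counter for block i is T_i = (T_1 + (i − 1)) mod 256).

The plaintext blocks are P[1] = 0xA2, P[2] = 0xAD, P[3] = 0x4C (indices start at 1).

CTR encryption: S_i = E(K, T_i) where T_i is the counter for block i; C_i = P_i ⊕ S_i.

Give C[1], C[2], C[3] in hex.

C[1] = 0x5B, C[2] = 0x55, C[3] = 0xB3

C[1]: T = 0xF2, S = E(K, T) = 0xF9; 0xA2 ⊕ 0xF9 = 0x5B.
C[2]: T = 0xF3, S = E(K, T) = 0xF8; 0xAD ⊕ 0xF8 = 0x55.
C[3]: T = 0xF4, S = E(K, T) = 0xFF; 0x4C ⊕ 0xFF = 0xB3.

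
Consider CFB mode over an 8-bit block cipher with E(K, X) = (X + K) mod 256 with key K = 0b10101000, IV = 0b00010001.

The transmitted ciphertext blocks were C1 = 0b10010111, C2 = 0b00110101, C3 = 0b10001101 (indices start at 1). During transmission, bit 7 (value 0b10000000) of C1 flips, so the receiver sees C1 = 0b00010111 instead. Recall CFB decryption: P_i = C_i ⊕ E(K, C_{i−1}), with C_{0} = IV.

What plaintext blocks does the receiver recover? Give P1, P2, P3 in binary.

Only C1 changed, to 0b00010111. In CFB, a change in C_i flips the same bit in P_i and garbles P_{i+1}. Decrypting the received ciphertext:
P1: E(K, 0b00010001) = 0b10111001; 0b00010111 ⊕ 0b10111001 = 0b10101110.
P2: E(K, 0b00010111) = 0b10111111; 0b00110101 ⊕ 0b10111111 = 0b10001010.
P3: E(K, 0b00110101) = 0b11011101; 0b10001101 ⊕ 0b11011101 = 0b01010000.
Blocks that differ from the original plaintext: P1, P2.

P1 = 0b10101110, P2 = 0b10001010, P3 = 0b01010000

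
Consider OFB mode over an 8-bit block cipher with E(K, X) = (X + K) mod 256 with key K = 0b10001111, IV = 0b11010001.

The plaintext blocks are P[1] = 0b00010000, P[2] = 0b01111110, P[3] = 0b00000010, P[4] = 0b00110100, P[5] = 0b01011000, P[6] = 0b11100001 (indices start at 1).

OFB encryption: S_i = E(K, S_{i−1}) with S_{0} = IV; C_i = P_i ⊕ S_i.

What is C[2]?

C[1]: S = E(K, 0b11010001) = 0b01100000; 0b00010000 ⊕ 0b01100000 = 0b01110000.
C[2]: S = E(K, 0b01100000) = 0b11101111; 0b01111110 ⊕ 0b11101111 = 0b10010001.

C[2] = 0b10010001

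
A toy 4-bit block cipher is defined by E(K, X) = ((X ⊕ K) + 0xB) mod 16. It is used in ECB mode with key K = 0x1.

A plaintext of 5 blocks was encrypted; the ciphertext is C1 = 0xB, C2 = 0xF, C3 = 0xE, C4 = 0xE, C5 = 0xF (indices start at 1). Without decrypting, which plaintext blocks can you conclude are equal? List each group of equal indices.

P2 = P5; P3 = P4

ECB encrypts each block independently with the same key, so equal ciphertext blocks imply equal plaintext blocks.
C2 = C5 = 0xF, so P2 = P5.
C3 = C4 = 0xE, so P3 = P4.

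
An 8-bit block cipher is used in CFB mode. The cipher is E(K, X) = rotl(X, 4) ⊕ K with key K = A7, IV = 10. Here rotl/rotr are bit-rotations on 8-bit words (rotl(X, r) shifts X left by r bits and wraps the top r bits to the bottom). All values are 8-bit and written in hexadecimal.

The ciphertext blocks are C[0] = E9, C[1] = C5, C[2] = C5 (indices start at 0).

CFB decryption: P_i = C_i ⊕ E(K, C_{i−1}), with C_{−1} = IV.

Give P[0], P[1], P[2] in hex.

P[0] = 4F, P[1] = FC, P[2] = 3E

P[0]: E(K, 10) = A6; E9 ⊕ A6 = 4F.
P[1]: E(K, E9) = 39; C5 ⊕ 39 = FC.
P[2]: E(K, C5) = FB; C5 ⊕ FB = 3E.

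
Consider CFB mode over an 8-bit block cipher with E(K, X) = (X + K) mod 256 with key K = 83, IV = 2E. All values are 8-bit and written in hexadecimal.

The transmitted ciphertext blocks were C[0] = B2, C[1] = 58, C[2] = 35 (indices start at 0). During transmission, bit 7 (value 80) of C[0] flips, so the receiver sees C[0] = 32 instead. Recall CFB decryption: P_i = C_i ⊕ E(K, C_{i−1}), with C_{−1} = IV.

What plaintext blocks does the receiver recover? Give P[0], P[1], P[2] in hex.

P[0] = 83, P[1] = ED, P[2] = EE

Only C[0] changed, to 32. In CFB, a change in C_i flips the same bit in P_i and garbles P_{i+1}. Decrypting the received ciphertext:
P[0]: E(K, 2E) = B1; 32 ⊕ B1 = 83.
P[1]: E(K, 32) = B5; 58 ⊕ B5 = ED.
P[2]: E(K, 58) = DB; 35 ⊕ DB = EE.
Blocks that differ from the original plaintext: P[0], P[1].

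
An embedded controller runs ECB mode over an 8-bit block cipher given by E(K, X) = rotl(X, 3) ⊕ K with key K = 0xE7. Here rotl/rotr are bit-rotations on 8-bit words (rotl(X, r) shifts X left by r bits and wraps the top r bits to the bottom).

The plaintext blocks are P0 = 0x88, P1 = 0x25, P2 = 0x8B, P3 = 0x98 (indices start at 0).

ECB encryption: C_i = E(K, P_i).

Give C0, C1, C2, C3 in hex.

C0 = 0xA3, C1 = 0xCE, C2 = 0xBB, C3 = 0x23

C0: E(K, 0x88) = 0xA3.
C1: E(K, 0x25) = 0xCE.
C2: E(K, 0x8B) = 0xBB.
C3: E(K, 0x98) = 0x23.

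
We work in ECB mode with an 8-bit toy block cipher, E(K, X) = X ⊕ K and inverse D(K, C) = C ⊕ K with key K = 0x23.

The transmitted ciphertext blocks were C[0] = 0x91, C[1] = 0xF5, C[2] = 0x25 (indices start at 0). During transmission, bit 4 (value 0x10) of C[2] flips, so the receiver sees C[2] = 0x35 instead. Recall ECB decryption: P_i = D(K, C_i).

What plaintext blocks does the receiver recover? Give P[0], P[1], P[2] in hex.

P[0] = 0xB2, P[1] = 0xD6, P[2] = 0x16

Only C[2] changed, to 0x35. In ECB, a change in C_i affects only P_i. Decrypting the received ciphertext:
P[0]: D(K, 0x91) = 0xB2.
P[1]: D(K, 0xF5) = 0xD6.
P[2]: D(K, 0x35) = 0x16.
Blocks that differ from the original plaintext: P[2].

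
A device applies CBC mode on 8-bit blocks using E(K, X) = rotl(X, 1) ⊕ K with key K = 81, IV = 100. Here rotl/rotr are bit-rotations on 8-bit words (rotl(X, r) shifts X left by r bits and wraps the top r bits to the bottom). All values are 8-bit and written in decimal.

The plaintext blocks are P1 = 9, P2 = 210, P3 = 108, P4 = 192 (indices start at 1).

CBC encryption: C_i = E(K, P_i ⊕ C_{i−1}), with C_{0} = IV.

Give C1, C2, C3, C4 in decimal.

C1: P1 ⊕ 100 = 109; E(K, 109) = 139.
C2: P2 ⊕ 139 = 89; E(K, 89) = 227.
C3: P3 ⊕ 227 = 143; E(K, 143) = 78.
C4: P4 ⊕ 78 = 142; E(K, 142) = 76.

C1 = 139, C2 = 227, C3 = 78, C4 = 76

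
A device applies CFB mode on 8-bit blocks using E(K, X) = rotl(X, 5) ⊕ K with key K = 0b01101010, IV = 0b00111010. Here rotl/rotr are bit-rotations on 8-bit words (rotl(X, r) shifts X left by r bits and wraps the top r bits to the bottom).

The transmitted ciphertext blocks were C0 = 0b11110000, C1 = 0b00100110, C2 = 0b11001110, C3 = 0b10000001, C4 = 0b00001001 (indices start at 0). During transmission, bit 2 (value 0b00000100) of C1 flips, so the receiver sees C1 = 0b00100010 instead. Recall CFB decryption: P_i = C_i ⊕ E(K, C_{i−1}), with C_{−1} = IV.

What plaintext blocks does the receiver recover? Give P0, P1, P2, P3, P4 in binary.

Only C1 changed, to 0b00100010. In CFB, a change in C_i flips the same bit in P_i and garbles P_{i+1}. Decrypting the received ciphertext:
P0: E(K, 0b00111010) = 0b00101101; 0b11110000 ⊕ 0b00101101 = 0b11011101.
P1: E(K, 0b11110000) = 0b01110100; 0b00100010 ⊕ 0b01110100 = 0b01010110.
P2: E(K, 0b00100010) = 0b00101110; 0b11001110 ⊕ 0b00101110 = 0b11100000.
P3: E(K, 0b11001110) = 0b10110011; 0b10000001 ⊕ 0b10110011 = 0b00110010.
P4: E(K, 0b10000001) = 0b01011010; 0b00001001 ⊕ 0b01011010 = 0b01010011.
Blocks that differ from the original plaintext: P1, P2.

P0 = 0b11011101, P1 = 0b01010110, P2 = 0b11100000, P3 = 0b00110010, P4 = 0b01010011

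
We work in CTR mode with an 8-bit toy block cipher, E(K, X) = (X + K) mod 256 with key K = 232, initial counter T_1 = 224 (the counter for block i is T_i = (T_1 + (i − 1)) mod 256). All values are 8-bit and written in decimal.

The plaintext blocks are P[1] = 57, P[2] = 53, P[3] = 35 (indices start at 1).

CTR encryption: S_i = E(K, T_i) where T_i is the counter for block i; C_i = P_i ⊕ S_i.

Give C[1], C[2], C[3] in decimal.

C[1]: T = 224, S = E(K, T) = 200; 57 ⊕ 200 = 241.
C[2]: T = 225, S = E(K, T) = 201; 53 ⊕ 201 = 252.
C[3]: T = 226, S = E(K, T) = 202; 35 ⊕ 202 = 233.

C[1] = 241, C[2] = 252, C[3] = 233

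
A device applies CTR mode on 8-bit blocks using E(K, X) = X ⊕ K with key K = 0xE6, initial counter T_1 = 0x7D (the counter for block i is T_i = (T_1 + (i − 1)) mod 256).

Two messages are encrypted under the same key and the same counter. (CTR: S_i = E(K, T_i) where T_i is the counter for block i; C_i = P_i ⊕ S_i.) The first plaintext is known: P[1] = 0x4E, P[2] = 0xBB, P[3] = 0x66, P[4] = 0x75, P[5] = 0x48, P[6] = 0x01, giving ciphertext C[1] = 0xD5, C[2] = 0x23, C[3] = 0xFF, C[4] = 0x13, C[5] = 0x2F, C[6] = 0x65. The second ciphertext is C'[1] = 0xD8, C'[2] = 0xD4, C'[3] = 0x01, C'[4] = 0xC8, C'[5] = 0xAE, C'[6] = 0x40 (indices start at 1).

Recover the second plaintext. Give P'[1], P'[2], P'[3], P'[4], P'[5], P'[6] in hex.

P'[1] = 0x43, P'[2] = 0x4C, P'[3] = 0x98, P'[4] = 0xAE, P'[5] = 0xC9, P'[6] = 0x24

In CTR with a reused counter, both messages share the same keystream S_i, so C_i ⊕ C'_i = P_i ⊕ P'_i and thus P'_i = P_i ⊕ C_i ⊕ C'_i.
P'[1]: 0x4E ⊕ 0xD5 ⊕ 0xD8 = 0x43.
P'[2]: 0xBB ⊕ 0x23 ⊕ 0xD4 = 0x4C.
P'[3]: 0x66 ⊕ 0xFF ⊕ 0x01 = 0x98.
P'[4]: 0x75 ⊕ 0x13 ⊕ 0xC8 = 0xAE.
P'[5]: 0x48 ⊕ 0x2F ⊕ 0xAE = 0xC9.
P'[6]: 0x01 ⊕ 0x65 ⊕ 0x40 = 0x24.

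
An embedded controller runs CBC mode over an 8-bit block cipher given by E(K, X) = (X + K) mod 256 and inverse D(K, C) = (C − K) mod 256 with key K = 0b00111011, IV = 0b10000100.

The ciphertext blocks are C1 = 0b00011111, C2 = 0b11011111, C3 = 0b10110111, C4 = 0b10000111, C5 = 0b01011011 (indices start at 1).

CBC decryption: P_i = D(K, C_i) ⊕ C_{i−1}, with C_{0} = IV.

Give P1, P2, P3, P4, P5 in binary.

P1: D(K, 0b00011111) = 0b11100100; 0b11100100 ⊕ 0b10000100 = 0b01100000.
P2: D(K, 0b11011111) = 0b10100100; 0b10100100 ⊕ 0b00011111 = 0b10111011.
P3: D(K, 0b10110111) = 0b01111100; 0b01111100 ⊕ 0b11011111 = 0b10100011.
P4: D(K, 0b10000111) = 0b01001100; 0b01001100 ⊕ 0b10110111 = 0b11111011.
P5: D(K, 0b01011011) = 0b00100000; 0b00100000 ⊕ 0b10000111 = 0b10100111.

P1 = 0b01100000, P2 = 0b10111011, P3 = 0b10100011, P4 = 0b11111011, P5 = 0b10100111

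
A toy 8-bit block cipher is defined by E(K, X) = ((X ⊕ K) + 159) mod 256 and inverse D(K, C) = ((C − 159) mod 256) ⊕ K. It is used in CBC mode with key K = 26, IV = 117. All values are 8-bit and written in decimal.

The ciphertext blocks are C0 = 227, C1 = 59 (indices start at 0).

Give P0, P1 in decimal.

CBC decryption: P_i = D(K, C_i) ⊕ C_{i−1}, with C_{−1} = IV.
P0: D(K, 227) = 94; 94 ⊕ 117 = 43.
P1: D(K, 59) = 134; 134 ⊕ 227 = 101.

P0 = 43, P1 = 101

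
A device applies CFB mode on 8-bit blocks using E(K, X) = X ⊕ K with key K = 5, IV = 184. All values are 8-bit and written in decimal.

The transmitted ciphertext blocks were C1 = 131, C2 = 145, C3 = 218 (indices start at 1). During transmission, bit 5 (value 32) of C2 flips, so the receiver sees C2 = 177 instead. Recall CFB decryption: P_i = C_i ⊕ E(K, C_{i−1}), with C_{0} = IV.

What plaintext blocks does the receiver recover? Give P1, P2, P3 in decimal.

P1 = 62, P2 = 55, P3 = 110

Only C2 changed, to 177. In CFB, a change in C_i flips the same bit in P_i and garbles P_{i+1}. Decrypting the received ciphertext:
P1: E(K, 184) = 189; 131 ⊕ 189 = 62.
P2: E(K, 131) = 134; 177 ⊕ 134 = 55.
P3: E(K, 177) = 180; 218 ⊕ 180 = 110.
Blocks that differ from the original plaintext: P2, P3.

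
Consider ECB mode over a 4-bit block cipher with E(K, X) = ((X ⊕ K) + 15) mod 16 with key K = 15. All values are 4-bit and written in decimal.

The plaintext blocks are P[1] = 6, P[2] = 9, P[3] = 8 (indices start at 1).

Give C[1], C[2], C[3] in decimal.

C[1] = 8, C[2] = 5, C[3] = 6

ECB encryption: C_i = E(K, P_i).
C[1]: E(K, 6) = 8.
C[2]: E(K, 9) = 5.
C[3]: E(K, 8) = 6.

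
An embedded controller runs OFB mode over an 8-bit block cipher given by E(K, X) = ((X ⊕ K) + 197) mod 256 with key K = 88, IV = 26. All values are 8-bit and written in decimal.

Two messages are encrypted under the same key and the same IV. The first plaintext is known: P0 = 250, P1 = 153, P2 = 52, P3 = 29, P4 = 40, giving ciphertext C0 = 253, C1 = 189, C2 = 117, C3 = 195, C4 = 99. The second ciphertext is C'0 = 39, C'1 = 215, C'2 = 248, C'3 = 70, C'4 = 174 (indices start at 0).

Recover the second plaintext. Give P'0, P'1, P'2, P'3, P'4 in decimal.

P'0 = 32, P'1 = 243, P'2 = 185, P'3 = 152, P'4 = 229

In OFB with a reused IV, both messages share the same keystream S_i, so C_i ⊕ C'_i = P_i ⊕ P'_i and thus P'_i = P_i ⊕ C_i ⊕ C'_i.
P'0: 250 ⊕ 253 ⊕ 39 = 32.
P'1: 153 ⊕ 189 ⊕ 215 = 243.
P'2: 52 ⊕ 117 ⊕ 248 = 185.
P'3: 29 ⊕ 195 ⊕ 70 = 152.
P'4: 40 ⊕ 99 ⊕ 174 = 229.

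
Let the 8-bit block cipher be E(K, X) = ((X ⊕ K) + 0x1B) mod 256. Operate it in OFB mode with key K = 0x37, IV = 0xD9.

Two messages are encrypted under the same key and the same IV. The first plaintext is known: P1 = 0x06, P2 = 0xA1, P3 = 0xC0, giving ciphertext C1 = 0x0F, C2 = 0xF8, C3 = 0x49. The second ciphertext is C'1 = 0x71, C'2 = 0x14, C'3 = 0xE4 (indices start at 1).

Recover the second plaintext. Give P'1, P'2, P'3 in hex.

In OFB with a reused IV, both messages share the same keystream S_i, so C_i ⊕ C'_i = P_i ⊕ P'_i and thus P'_i = P_i ⊕ C_i ⊕ C'_i.
P'1: 0x06 ⊕ 0x0F ⊕ 0x71 = 0x78.
P'2: 0xA1 ⊕ 0xF8 ⊕ 0x14 = 0x4D.
P'3: 0xC0 ⊕ 0x49 ⊕ 0xE4 = 0x6D.

P'1 = 0x78, P'2 = 0x4D, P'3 = 0x6D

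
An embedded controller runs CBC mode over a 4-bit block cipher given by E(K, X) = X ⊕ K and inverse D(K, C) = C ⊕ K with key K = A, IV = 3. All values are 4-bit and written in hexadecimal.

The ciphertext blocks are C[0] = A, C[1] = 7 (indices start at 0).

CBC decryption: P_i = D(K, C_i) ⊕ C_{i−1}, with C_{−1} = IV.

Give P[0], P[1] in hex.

P[0]: D(K, A) = 0; 0 ⊕ 3 = 3.
P[1]: D(K, 7) = D; D ⊕ A = 7.

P[0] = 3, P[1] = 7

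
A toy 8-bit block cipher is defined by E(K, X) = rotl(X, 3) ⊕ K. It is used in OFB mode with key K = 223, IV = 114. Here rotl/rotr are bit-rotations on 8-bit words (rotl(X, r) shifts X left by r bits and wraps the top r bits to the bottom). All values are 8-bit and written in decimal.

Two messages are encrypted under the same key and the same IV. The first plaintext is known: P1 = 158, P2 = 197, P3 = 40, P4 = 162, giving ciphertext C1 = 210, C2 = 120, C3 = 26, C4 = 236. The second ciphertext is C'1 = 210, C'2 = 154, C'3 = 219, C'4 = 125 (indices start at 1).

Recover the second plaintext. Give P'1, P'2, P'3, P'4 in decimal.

In OFB with a reused IV, both messages share the same keystream S_i, so C_i ⊕ C'_i = P_i ⊕ P'_i and thus P'_i = P_i ⊕ C_i ⊕ C'_i.
P'1: 158 ⊕ 210 ⊕ 210 = 158.
P'2: 197 ⊕ 120 ⊕ 154 = 39.
P'3: 40 ⊕ 26 ⊕ 219 = 233.
P'4: 162 ⊕ 236 ⊕ 125 = 51.

P'1 = 158, P'2 = 39, P'3 = 233, P'4 = 51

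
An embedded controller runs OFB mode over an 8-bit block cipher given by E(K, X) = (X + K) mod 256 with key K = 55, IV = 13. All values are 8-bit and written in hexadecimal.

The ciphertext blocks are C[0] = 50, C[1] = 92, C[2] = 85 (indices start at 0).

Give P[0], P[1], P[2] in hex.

OFB decryption: S_i = E(K, S_{i−1}) with S_{−1} = IV; P_i = C_i ⊕ S_i.
P[0]: S = E(K, 13) = 68; 50 ⊕ 68 = 38.
P[1]: S = E(K, 68) = BD; 92 ⊕ BD = 2F.
P[2]: S = E(K, BD) = 12; 85 ⊕ 12 = 97.

P[0] = 38, P[1] = 2F, P[2] = 97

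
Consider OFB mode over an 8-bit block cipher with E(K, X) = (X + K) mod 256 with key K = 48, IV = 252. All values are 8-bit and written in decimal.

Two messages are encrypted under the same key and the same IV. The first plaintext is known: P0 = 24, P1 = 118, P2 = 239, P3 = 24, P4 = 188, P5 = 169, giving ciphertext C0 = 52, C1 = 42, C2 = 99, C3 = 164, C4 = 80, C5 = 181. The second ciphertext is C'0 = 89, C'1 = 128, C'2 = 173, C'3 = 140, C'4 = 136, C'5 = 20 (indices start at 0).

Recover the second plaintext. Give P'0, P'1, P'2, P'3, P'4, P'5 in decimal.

In OFB with a reused IV, both messages share the same keystream S_i, so C_i ⊕ C'_i = P_i ⊕ P'_i and thus P'_i = P_i ⊕ C_i ⊕ C'_i.
P'0: 24 ⊕ 52 ⊕ 89 = 117.
P'1: 118 ⊕ 42 ⊕ 128 = 220.
P'2: 239 ⊕ 99 ⊕ 173 = 33.
P'3: 24 ⊕ 164 ⊕ 140 = 48.
P'4: 188 ⊕ 80 ⊕ 136 = 100.
P'5: 169 ⊕ 181 ⊕ 20 = 8.

P'0 = 117, P'1 = 220, P'2 = 33, P'3 = 48, P'4 = 100, P'5 = 8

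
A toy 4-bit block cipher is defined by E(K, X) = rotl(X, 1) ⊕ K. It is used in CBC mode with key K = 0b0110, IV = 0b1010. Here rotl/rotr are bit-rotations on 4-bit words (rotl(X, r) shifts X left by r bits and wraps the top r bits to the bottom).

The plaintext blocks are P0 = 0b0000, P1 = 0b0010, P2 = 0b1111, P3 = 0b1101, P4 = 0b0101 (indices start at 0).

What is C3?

CBC encryption: C_i = E(K, P_i ⊕ C_{i−1}), with C_{−1} = IV.
C0: P0 ⊕ 0b1010 = 0b1010; E(K, 0b1010) = 0b0011.
C1: P1 ⊕ 0b0011 = 0b0001; E(K, 0b0001) = 0b0100.
C2: P2 ⊕ 0b0100 = 0b1011; E(K, 0b1011) = 0b0001.
C3: P3 ⊕ 0b0001 = 0b1100; E(K, 0b1100) = 0b1111.

C3 = 0b1111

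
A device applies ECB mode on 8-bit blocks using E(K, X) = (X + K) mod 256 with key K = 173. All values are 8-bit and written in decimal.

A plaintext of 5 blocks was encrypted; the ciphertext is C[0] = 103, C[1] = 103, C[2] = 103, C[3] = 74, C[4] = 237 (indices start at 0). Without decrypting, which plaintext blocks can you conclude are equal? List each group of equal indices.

P[0] = P[1] = P[2]

ECB encrypts each block independently with the same key, so equal ciphertext blocks imply equal plaintext blocks.
C[0] = C[1] = C[2] = 103, so P[0] = P[1] = P[2].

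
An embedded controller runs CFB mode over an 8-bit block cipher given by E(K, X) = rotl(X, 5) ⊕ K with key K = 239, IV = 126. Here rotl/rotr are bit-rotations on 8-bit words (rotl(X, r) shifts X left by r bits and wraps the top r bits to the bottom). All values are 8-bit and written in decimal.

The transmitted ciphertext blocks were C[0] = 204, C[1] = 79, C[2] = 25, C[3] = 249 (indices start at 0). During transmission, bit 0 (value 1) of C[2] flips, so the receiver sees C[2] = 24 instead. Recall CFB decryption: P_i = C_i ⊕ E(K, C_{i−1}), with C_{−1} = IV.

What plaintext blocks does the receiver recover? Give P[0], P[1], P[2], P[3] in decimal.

Only C[2] changed, to 24. In CFB, a change in C_i flips the same bit in P_i and garbles P_{i+1}. Decrypting the received ciphertext:
P[0]: E(K, 126) = 32; 204 ⊕ 32 = 236.
P[1]: E(K, 204) = 118; 79 ⊕ 118 = 57.
P[2]: E(K, 79) = 6; 24 ⊕ 6 = 30.
P[3]: E(K, 24) = 236; 249 ⊕ 236 = 21.
Blocks that differ from the original plaintext: P[2], P[3].

P[0] = 236, P[1] = 57, P[2] = 30, P[3] = 21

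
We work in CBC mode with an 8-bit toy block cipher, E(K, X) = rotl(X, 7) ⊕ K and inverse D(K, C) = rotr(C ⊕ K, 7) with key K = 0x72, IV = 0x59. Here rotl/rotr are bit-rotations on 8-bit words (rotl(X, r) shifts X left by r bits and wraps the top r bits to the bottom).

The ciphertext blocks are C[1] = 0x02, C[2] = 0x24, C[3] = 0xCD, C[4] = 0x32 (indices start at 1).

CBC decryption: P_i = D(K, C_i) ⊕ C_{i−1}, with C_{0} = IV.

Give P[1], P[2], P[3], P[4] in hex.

P[1] = 0xB9, P[2] = 0xAE, P[3] = 0x5B, P[4] = 0x4D

P[1]: D(K, 0x02) = 0xE0; 0xE0 ⊕ 0x59 = 0xB9.
P[2]: D(K, 0x24) = 0xAC; 0xAC ⊕ 0x02 = 0xAE.
P[3]: D(K, 0xCD) = 0x7F; 0x7F ⊕ 0x24 = 0x5B.
P[4]: D(K, 0x32) = 0x80; 0x80 ⊕ 0xCD = 0x4D.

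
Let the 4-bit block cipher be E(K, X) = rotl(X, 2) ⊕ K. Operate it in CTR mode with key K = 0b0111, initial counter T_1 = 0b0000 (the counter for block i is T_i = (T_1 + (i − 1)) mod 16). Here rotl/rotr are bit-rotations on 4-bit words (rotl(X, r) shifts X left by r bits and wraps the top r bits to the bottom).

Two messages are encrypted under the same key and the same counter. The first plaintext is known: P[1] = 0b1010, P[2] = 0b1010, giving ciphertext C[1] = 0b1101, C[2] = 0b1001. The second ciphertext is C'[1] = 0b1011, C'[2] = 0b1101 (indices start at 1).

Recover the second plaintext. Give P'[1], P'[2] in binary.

P'[1] = 0b1100, P'[2] = 0b1110

In CTR with a reused counter, both messages share the same keystream S_i, so C_i ⊕ C'_i = P_i ⊕ P'_i and thus P'_i = P_i ⊕ C_i ⊕ C'_i.
P'[1]: 0b1010 ⊕ 0b1101 ⊕ 0b1011 = 0b1100.
P'[2]: 0b1010 ⊕ 0b1001 ⊕ 0b1101 = 0b1110.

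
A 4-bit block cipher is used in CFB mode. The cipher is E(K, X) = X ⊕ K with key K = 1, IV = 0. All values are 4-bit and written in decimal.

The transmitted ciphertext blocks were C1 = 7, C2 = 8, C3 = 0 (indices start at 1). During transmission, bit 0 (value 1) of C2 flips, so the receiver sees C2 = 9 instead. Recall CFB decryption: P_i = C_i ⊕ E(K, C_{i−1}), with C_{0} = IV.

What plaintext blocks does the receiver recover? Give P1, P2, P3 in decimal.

Only C2 changed, to 9. In CFB, a change in C_i flips the same bit in P_i and garbles P_{i+1}. Decrypting the received ciphertext:
P1: E(K, 0) = 1; 7 ⊕ 1 = 6.
P2: E(K, 7) = 6; 9 ⊕ 6 = 15.
P3: E(K, 9) = 8; 0 ⊕ 8 = 8.
Blocks that differ from the original plaintext: P2, P3.

P1 = 6, P2 = 15, P3 = 8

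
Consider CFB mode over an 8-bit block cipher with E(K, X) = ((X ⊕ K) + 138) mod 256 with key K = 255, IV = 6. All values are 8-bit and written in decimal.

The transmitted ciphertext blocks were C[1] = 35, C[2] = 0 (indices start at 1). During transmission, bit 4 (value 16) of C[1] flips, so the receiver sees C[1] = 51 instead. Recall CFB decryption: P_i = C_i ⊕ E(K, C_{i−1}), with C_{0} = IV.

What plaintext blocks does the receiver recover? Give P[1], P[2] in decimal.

Only C[1] changed, to 51. In CFB, a change in C_i flips the same bit in P_i and garbles P_{i+1}. Decrypting the received ciphertext:
P[1]: E(K, 6) = 131; 51 ⊕ 131 = 176.
P[2]: E(K, 51) = 86; 0 ⊕ 86 = 86.
Blocks that differ from the original plaintext: P[1], P[2].

P[1] = 176, P[2] = 86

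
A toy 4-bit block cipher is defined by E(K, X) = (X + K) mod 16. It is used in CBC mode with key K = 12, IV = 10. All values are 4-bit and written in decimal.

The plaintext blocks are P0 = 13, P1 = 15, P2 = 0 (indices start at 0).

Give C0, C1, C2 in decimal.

CBC encryption: C_i = E(K, P_i ⊕ C_{i−1}), with C_{−1} = IV.
C0: P0 ⊕ 10 = 7; E(K, 7) = 3.
C1: P1 ⊕ 3 = 12; E(K, 12) = 8.
C2: P2 ⊕ 8 = 8; E(K, 8) = 4.

C0 = 3, C1 = 8, C2 = 4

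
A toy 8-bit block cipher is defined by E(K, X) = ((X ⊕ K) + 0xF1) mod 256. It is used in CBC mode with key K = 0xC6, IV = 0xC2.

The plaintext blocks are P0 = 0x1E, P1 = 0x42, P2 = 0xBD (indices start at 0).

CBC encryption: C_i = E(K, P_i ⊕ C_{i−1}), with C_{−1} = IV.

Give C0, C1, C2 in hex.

C0 = 0x0B, C1 = 0x80, C2 = 0xEC

C0: P0 ⊕ 0xC2 = 0xDC; E(K, 0xDC) = 0x0B.
C1: P1 ⊕ 0x0B = 0x49; E(K, 0x49) = 0x80.
C2: P2 ⊕ 0x80 = 0x3D; E(K, 0x3D) = 0xEC.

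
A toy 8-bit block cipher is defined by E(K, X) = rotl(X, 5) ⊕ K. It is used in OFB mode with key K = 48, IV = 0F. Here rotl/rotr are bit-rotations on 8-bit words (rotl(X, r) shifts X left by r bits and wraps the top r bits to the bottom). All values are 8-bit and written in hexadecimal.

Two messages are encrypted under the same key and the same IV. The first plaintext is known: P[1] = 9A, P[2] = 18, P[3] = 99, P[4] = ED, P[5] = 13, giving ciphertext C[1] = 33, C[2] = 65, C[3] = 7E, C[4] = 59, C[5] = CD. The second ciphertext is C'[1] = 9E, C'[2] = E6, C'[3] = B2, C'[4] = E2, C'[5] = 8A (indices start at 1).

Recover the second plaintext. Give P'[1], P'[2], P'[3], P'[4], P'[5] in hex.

P'[1] = 37, P'[2] = 9B, P'[3] = 55, P'[4] = 56, P'[5] = 54

In OFB with a reused IV, both messages share the same keystream S_i, so C_i ⊕ C'_i = P_i ⊕ P'_i and thus P'_i = P_i ⊕ C_i ⊕ C'_i.
P'[1]: 9A ⊕ 33 ⊕ 9E = 37.
P'[2]: 18 ⊕ 65 ⊕ E6 = 9B.
P'[3]: 99 ⊕ 7E ⊕ B2 = 55.
P'[4]: ED ⊕ 59 ⊕ E2 = 56.
P'[5]: 13 ⊕ CD ⊕ 8A = 54.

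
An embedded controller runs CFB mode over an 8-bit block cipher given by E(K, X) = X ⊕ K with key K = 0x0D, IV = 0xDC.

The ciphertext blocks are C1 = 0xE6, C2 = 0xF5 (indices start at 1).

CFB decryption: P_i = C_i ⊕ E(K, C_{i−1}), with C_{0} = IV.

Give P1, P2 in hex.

P1: E(K, 0xDC) = 0xD1; 0xE6 ⊕ 0xD1 = 0x37.
P2: E(K, 0xE6) = 0xEB; 0xF5 ⊕ 0xEB = 0x1E.

P1 = 0x37, P2 = 0x1E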